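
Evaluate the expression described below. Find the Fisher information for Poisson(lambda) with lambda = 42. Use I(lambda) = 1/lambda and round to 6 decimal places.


Fisher information for Poisson: I(lambda) = 1/lambda.
lambda = 42.
I(lambda) = 1/42 = 0.023810

0.023810


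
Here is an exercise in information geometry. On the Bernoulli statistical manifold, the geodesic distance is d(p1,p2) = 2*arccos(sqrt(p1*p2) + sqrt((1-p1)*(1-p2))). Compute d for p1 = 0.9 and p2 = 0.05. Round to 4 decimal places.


Geodesic distance on Bernoulli manifold:
d(p1,p2) = 2*arccos(sqrt(p1*p2) + sqrt((1-p1)*(1-p2))).
sqrt(p1*p2) = sqrt(0.9*0.05) = 0.212132.
sqrt((1-p1)*(1-p2)) = sqrt(0.1*0.95) = 0.308221.
arg = 0.212132 + 0.308221 = 0.520353.
d = 2*arccos(0.520353) = 2.0471

2.0471


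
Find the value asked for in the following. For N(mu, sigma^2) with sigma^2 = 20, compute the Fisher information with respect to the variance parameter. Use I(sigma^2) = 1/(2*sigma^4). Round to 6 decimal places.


Fisher information for variance: I(sigma^2) = 1/(2*sigma^4).
sigma^2 = 20, so sigma^4 = 400.
I = 1/(2*400) = 1/800 = 0.001250

0.001250


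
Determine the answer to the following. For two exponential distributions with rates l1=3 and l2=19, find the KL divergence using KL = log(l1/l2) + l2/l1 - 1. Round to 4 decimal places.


KL divergence for exponential family:
KL = log(l1/l2) + l2/l1 - 1.
log(3/19) = -1.845827.
19/3 = 6.333333.
KL = -1.845827 + 6.333333 - 1 = 3.4875

3.4875


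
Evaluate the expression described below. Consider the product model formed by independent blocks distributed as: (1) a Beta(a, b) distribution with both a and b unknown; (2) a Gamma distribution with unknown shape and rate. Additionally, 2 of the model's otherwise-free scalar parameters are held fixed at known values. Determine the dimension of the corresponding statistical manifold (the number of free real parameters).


The dimension of a statistical manifold equals the number of free
(independent) real parameters of the model. For a product of independent
blocks the parameter counts add.
- Beta (a, b): 2.
- Gamma (shape, rate): 2.
Total = 2 + 2 = 4.
2 parameter(s) fixed at known values: 4 - 2 = 2.
Dimension = 2

2


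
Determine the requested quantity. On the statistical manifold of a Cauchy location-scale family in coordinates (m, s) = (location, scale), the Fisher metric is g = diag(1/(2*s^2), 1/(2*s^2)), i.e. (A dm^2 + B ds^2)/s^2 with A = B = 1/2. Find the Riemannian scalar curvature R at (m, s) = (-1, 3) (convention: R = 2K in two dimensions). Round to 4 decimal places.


The metric has the form g = (A dm^2 + B ds^2)/s^2 with A = 1/2, B = 1/2.
Substitute u = sqrt(A/B)*m: g = B*(du^2 + ds^2)/s^2, i.e. B times the
Poincare upper half-plane metric, which has constant Gaussian curvature -1.
Scaling a 2D metric by a constant c divides the Gaussian curvature by c,
so K = -1/B = -1/(1/2) = -2.0000 everywhere (the point (m, s) = (-1, 3) is irrelevant:
the curvature is constant).
Scalar curvature in dimension 2: R = 2K = -2/(1/2) = -4.0000.

-4.0000


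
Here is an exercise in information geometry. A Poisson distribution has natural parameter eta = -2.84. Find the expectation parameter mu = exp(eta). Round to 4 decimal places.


Expectation parameter for Poisson exponential family:
mu = exp(eta).
eta = -2.84.
mu = exp(-2.84) = 0.0584

0.0584


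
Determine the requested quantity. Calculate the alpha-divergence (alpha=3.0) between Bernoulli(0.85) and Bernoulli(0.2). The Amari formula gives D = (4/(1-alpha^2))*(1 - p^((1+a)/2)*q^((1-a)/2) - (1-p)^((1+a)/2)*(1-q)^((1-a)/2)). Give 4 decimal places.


Amari alpha-divergence:
D = (4/(1-alpha^2))*(1 - p^((1+a)/2)*q^((1-a)/2) - (1-p)^((1+a)/2)*(1-q)^((1-a)/2)).
alpha = 3.0, p = 0.85, q = 0.2.
e1 = (1+alpha)/2 = 2.0, e2 = (1-alpha)/2 = -1.0.
t1 = p^e1 * q^e2 = 0.85^2.0 * 0.2^-1.0 = 3.6125.
t2 = (1-p)^e1 * (1-q)^e2 = 0.15^2.0 * 0.8^-1.0 = 0.028125.
4/(1-alpha^2) = -0.5.
D = -0.5*(1 - 3.6125 - 0.028125) = 1.3203

1.3203


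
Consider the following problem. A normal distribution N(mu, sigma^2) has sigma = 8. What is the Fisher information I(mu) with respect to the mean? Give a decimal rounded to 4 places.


The Fisher information for the mean of a normal distribution is I(mu) = 1/sigma^2.
sigma = 8, so sigma^2 = 64.
I(mu) = 1/64 = 0.0156

0.0156


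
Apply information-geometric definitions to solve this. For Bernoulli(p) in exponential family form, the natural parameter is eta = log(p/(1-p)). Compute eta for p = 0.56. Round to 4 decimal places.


Natural parameter for Bernoulli: eta = log(p/(1-p)).
p = 0.56, 1-p = 0.44.
p/(1-p) = 1.272727.
eta = log(1.272727) = 0.2412

0.2412


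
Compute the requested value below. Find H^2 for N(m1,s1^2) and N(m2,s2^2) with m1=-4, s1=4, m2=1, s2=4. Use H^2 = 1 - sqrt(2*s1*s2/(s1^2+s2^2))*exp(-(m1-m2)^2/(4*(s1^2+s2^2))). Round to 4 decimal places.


Squared Hellinger distance for Gaussians:
H^2 = 1 - sqrt(2*s1*s2/(s1^2+s2^2)) * exp(-(m1-m2)^2/(4*(s1^2+s2^2))).
s1^2 = 16, s2^2 = 16, s1^2+s2^2 = 32.
sqrt(2*4*4/(32)) = 1.0.
(m1-m2)^2 = (-5)^2 = 25.
exp(-25/(4*32)) = exp(-0.195312) = 0.822578.
H^2 = 1 - 1.0*0.822578 = 0.1774

0.1774


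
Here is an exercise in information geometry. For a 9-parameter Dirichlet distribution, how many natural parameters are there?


Exponential family dimension calculation:
Dirichlet with 9 components has 9 natural parameters.

9


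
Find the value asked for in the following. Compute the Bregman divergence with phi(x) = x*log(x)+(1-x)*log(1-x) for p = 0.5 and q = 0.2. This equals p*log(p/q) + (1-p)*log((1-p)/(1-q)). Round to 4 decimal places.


Bregman divergence with negative entropy generator:
D = p*log(p/q) + (1-p)*log((1-p)/(1-q)).
p = 0.5, q = 0.2.
p*log(p/q) = 0.5*log(0.5/0.2) = 0.458145.
(1-p)*log((1-p)/(1-q)) = 0.5*log(0.5/0.8) = -0.235002.
D = 0.458145 + -0.235002 = 0.2231

0.2231


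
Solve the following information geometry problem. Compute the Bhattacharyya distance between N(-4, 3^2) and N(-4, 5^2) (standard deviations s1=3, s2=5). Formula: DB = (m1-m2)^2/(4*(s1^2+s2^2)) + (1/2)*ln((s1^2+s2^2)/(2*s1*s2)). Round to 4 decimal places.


Bhattacharyya distance between two Gaussians:
DB = (m1-m2)^2/(4*(s1^2+s2^2)) + (1/2)*ln((s1^2+s2^2)/(2*s1*s2)).
(m1-m2)^2 = (0)^2 = 0.
s1^2+s2^2 = 9 + 25 = 34.
term1 = 0/136 = 0.0.
term2 = 0.5*ln(34/30.0) = 0.062582.
DB = 0.0 + 0.062582 = 0.0626

0.0626


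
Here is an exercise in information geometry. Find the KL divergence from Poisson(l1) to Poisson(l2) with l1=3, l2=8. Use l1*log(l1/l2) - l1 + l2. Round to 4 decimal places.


KL divergence for Poisson:
KL = l1*log(l1/l2) - l1 + l2.
l1 = 3, l2 = 8.
log(3/8) = -0.980829.
l1*log(l1/l2) = 3 * -0.980829 = -2.942488.
KL = -2.942488 - 3 + 8 = 2.0575

2.0575


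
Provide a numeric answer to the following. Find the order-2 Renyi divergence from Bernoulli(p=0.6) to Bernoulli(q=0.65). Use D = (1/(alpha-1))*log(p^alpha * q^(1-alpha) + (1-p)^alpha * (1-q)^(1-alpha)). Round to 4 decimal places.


Renyi divergence of order alpha between Bernoulli distributions:
D = (1/(alpha-1))*log(p^alpha * q^(1-alpha) + (1-p)^alpha * (1-q)^(1-alpha)).
alpha = 2, p = 0.6, q = 0.65.
p^alpha * q^(1-alpha) = 0.6^2 * 0.65^-1 = 0.553846.
(1-p)^alpha * (1-q)^(1-alpha) = 0.4^2 * 0.35^-1 = 0.457143.
sum = 0.553846 + 0.457143 = 1.010989.
D = (1/1)*log(1.010989) = 0.0109

0.0109


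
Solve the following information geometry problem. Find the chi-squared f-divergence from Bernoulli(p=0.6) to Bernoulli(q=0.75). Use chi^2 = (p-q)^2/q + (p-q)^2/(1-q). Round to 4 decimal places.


Chi-squared divergence between Bernoulli distributions:
chi^2 = (p-q)^2/q + (p-q)^2/(1-q).
p = 0.6, q = 0.75, p-q = -0.15.
(p-q)^2 = 0.0225.
term1 = 0.0225/0.75 = 0.03.
term2 = 0.0225/0.25 = 0.09.
chi^2 = 0.03 + 0.09 = 0.1200

0.1200


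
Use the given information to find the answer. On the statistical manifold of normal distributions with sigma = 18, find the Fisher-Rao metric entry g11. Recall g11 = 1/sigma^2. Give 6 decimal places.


For the 2-parameter normal family, the Fisher metric has:
  g11 = 1/sigma^2, g22 = 2/sigma^2.
sigma = 18, sigma^2 = 324.
g11 = 0.003086

0.003086


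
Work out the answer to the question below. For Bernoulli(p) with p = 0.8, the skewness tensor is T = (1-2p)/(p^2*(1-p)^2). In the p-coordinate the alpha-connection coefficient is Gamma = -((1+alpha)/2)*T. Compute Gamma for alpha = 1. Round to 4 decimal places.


Skewness (Amari-Chentsov) tensor: T = (1-2p)/(p^2*(1-p)^2).
p = 0.8, 1-2p = -0.6, p^2 = 0.64, (1-p)^2 = 0.04.
T = -0.6/(0.64 * 0.04) = -23.4375.
In the p-coordinate, Gamma^(alpha) = Gamma^(0) - (alpha/2)*T with Gamma^(0) = (1/2)*g'(p) = -T/2,
so Gamma^(alpha) = -((1+alpha)/2)*T.
alpha = 1, -(1+alpha)/2 = -1.0.
Gamma = -1.0 * -23.4375 = 23.4375

23.4375


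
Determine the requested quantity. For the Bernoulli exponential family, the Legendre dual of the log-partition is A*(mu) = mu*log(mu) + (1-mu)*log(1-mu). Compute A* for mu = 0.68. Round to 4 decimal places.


Legendre transform for Bernoulli:
A*(mu) = mu*log(mu) + (1-mu)*log(1-mu).
mu = 0.68, 1-mu = 0.32.
mu*log(mu) = 0.68*log(0.68) = -0.26225.
(1-mu)*log(1-mu) = 0.32*log(0.32) = -0.364619.
A* = -0.26225 + -0.364619 = -0.6269

-0.6269


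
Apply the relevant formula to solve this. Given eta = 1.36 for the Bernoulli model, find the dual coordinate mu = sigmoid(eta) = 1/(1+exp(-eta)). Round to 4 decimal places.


Dual coordinate (expectation parameter) for Bernoulli:
mu = 1/(1+exp(-eta)).
eta = 1.36.
exp(-eta) = exp(-1.36) = 0.256661.
mu = 1/(1+0.256661) = 0.7958

0.7958


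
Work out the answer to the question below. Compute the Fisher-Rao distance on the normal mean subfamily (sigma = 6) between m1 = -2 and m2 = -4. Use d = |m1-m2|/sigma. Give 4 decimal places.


On the fixed-variance normal subfamily, geodesic distance = |m1-m2|/sigma.
|-2 - -4| = 2.
sigma = 6.
d = 2/6 = 0.3333

0.3333


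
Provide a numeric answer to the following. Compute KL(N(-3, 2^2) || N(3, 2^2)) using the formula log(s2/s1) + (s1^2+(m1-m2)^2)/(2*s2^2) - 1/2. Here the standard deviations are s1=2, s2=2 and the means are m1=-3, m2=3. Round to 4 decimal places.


KL divergence between normal distributions:
KL = log(s2/s1) + (s1^2 + (m1-m2)^2)/(2*s2^2) - 1/2.
log(2/2) = 0.0.
(2^2 + (-3-3)^2)/(2*2^2) = (4 + 36)/8 = 5.0.
KL = 0.0 + 5.0 - 0.5 = 4.5000

4.5000


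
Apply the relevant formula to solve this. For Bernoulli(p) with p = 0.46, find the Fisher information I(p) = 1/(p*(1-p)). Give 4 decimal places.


For Bernoulli(p), Fisher information is I(p) = 1/(p*(1-p)).
p = 0.46, 1-p = 0.54.
p*(1-p) = 0.2484.
I(p) = 1/0.2484 = 4.0258

4.0258


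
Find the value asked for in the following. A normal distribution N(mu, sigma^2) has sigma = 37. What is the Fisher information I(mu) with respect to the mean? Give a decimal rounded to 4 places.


The Fisher information for the mean of a normal distribution is I(mu) = 1/sigma^2.
sigma = 37, so sigma^2 = 1369.
I(mu) = 1/1369 = 0.0007

0.0007


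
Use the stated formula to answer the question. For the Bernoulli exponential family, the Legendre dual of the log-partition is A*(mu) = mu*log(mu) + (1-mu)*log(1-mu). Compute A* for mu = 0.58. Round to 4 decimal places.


Legendre transform for Bernoulli:
A*(mu) = mu*log(mu) + (1-mu)*log(1-mu).
mu = 0.58, 1-mu = 0.42.
mu*log(mu) = 0.58*log(0.58) = -0.315942.
(1-mu)*log(1-mu) = 0.42*log(0.42) = -0.36435.
A* = -0.315942 + -0.36435 = -0.6803

-0.6803


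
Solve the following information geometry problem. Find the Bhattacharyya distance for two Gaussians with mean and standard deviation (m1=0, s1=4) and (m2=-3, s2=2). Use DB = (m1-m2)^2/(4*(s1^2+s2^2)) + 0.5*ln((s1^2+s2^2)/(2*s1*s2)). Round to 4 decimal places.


Bhattacharyya distance between two Gaussians:
DB = (m1-m2)^2/(4*(s1^2+s2^2)) + (1/2)*ln((s1^2+s2^2)/(2*s1*s2)).
(m1-m2)^2 = (3)^2 = 9.
s1^2+s2^2 = 16 + 4 = 20.
term1 = 9/80 = 0.1125.
term2 = 0.5*ln(20/16.0) = 0.111572.
DB = 0.1125 + 0.111572 = 0.2241

0.2241


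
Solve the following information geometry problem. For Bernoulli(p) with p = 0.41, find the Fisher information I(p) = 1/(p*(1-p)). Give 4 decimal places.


For Bernoulli(p), Fisher information is I(p) = 1/(p*(1-p)).
p = 0.41, 1-p = 0.59.
p*(1-p) = 0.2419.
I(p) = 1/0.2419 = 4.1339

4.1339


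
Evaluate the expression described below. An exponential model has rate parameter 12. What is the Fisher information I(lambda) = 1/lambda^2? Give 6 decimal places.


Fisher information for exponential: I(lambda) = 1/lambda^2.
lambda = 12, lambda^2 = 144.
I = 1/144 = 0.006944

0.006944


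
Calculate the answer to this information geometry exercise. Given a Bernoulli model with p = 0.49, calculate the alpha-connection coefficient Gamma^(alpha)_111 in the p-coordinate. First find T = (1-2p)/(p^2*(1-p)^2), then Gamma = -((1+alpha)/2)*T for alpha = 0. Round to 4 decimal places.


Skewness (Amari-Chentsov) tensor: T = (1-2p)/(p^2*(1-p)^2).
p = 0.49, 1-2p = 0.02, p^2 = 0.2401, (1-p)^2 = 0.2601.
T = 0.02/(0.2401 * 0.2601) = 0.320256.
In the p-coordinate, Gamma^(alpha) = Gamma^(0) - (alpha/2)*T with Gamma^(0) = (1/2)*g'(p) = -T/2,
so Gamma^(alpha) = -((1+alpha)/2)*T.
alpha = 0, -(1+alpha)/2 = -0.5.
Gamma = -0.5 * 0.320256 = -0.1601

-0.1601


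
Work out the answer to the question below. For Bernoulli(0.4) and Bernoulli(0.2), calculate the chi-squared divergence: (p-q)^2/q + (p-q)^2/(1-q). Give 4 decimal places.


Chi-squared divergence between Bernoulli distributions:
chi^2 = (p-q)^2/q + (p-q)^2/(1-q).
p = 0.4, q = 0.2, p-q = 0.2.
(p-q)^2 = 0.04.
term1 = 0.04/0.2 = 0.2.
term2 = 0.04/0.8 = 0.05.
chi^2 = 0.2 + 0.05 = 0.2500

0.2500


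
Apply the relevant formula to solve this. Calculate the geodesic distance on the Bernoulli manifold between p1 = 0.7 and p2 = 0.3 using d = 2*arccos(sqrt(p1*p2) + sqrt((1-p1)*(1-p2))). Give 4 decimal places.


Geodesic distance on Bernoulli manifold:
d(p1,p2) = 2*arccos(sqrt(p1*p2) + sqrt((1-p1)*(1-p2))).
sqrt(p1*p2) = sqrt(0.7*0.3) = 0.458258.
sqrt((1-p1)*(1-p2)) = sqrt(0.3*0.7) = 0.458258.
arg = 0.458258 + 0.458258 = 0.916515.
d = 2*arccos(0.916515) = 0.8230

0.8230


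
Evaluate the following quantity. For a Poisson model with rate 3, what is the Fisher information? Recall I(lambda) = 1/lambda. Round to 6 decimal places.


Fisher information for Poisson: I(lambda) = 1/lambda.
lambda = 3.
I(lambda) = 1/3 = 0.333333

0.333333


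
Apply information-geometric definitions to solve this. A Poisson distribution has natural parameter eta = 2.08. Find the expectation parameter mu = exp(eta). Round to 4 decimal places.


Expectation parameter for Poisson exponential family:
mu = exp(eta).
eta = 2.08.
mu = exp(2.08) = 8.0045

8.0045


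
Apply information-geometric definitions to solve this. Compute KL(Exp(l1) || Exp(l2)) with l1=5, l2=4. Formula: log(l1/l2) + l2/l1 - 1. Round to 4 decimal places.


KL divergence for exponential family:
KL = log(l1/l2) + l2/l1 - 1.
log(5/4) = 0.223144.
4/5 = 0.8.
KL = 0.223144 + 0.8 - 1 = 0.0231

0.0231


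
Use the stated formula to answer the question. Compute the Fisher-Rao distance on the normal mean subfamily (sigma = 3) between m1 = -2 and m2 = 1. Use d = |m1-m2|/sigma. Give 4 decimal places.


On the fixed-variance normal subfamily, geodesic distance = |m1-m2|/sigma.
|-2 - 1| = 3.
sigma = 3.
d = 3/3 = 1.0000

1.0000


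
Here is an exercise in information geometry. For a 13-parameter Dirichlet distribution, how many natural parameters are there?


Exponential family dimension calculation:
Dirichlet with 13 components has 13 natural parameters.

13


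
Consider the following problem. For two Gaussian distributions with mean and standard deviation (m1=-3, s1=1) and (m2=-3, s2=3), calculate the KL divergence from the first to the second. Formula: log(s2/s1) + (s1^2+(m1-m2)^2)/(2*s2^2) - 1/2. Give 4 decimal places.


KL divergence between normal distributions:
KL = log(s2/s1) + (s1^2 + (m1-m2)^2)/(2*s2^2) - 1/2.
log(3/1) = 1.098612.
(1^2 + (-3--3)^2)/(2*3^2) = (1 + 0)/18 = 0.055556.
KL = 1.098612 + 0.055556 - 0.5 = 0.6542

0.6542


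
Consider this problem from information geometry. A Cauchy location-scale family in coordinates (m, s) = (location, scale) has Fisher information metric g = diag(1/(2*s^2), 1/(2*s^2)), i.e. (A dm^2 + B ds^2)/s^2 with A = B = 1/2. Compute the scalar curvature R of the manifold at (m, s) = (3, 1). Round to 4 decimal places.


The metric has the form g = (A dm^2 + B ds^2)/s^2 with A = 1/2, B = 1/2.
Substitute u = sqrt(A/B)*m: g = B*(du^2 + ds^2)/s^2, i.e. B times the
Poincare upper half-plane metric, which has constant Gaussian curvature -1.
Scaling a 2D metric by a constant c divides the Gaussian curvature by c,
so K = -1/B = -1/(1/2) = -2.0000 everywhere (the point (m, s) = (3, 1) is irrelevant:
the curvature is constant).
Scalar curvature in dimension 2: R = 2K = -2/(1/2) = -4.0000.

-4.0000


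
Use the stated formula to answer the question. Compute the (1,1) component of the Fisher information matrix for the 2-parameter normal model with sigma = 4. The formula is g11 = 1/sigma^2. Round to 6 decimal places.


For the 2-parameter normal family, the Fisher metric has:
  g11 = 1/sigma^2, g22 = 2/sigma^2.
sigma = 4, sigma^2 = 16.
g11 = 0.062500

0.062500


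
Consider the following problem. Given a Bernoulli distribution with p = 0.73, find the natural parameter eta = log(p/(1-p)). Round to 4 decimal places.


Natural parameter for Bernoulli: eta = log(p/(1-p)).
p = 0.73, 1-p = 0.27.
p/(1-p) = 2.703704.
eta = log(2.703704) = 0.9946

0.9946


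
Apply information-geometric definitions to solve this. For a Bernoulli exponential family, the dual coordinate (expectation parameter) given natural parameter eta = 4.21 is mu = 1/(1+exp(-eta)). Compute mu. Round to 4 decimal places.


Dual coordinate (expectation parameter) for Bernoulli:
mu = 1/(1+exp(-eta)).
eta = 4.21.
exp(-eta) = exp(-4.21) = 0.014846.
mu = 1/(1+0.014846) = 0.9854

0.9854


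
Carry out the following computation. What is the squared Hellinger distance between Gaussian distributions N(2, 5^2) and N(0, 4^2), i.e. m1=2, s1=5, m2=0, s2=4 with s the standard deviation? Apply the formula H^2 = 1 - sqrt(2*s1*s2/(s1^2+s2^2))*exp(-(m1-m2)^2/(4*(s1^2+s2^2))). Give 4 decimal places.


Squared Hellinger distance for Gaussians:
H^2 = 1 - sqrt(2*s1*s2/(s1^2+s2^2)) * exp(-(m1-m2)^2/(4*(s1^2+s2^2))).
s1^2 = 25, s2^2 = 16, s1^2+s2^2 = 41.
sqrt(2*5*4/(41)) = 0.98773.
(m1-m2)^2 = (2)^2 = 4.
exp(-4/(4*41)) = exp(-0.02439) = 0.975905.
H^2 = 1 - 0.98773*0.975905 = 0.0361

0.0361


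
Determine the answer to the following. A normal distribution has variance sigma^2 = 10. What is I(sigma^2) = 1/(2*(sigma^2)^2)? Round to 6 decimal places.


Fisher information for variance: I(sigma^2) = 1/(2*sigma^4).
sigma^2 = 10, so sigma^4 = 100.
I = 1/(2*100) = 1/200 = 0.005000

0.005000


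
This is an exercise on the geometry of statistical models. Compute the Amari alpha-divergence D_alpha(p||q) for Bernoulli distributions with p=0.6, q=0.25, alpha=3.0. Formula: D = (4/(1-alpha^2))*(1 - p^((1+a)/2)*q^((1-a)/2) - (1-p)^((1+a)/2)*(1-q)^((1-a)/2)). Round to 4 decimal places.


Amari alpha-divergence:
D = (4/(1-alpha^2))*(1 - p^((1+a)/2)*q^((1-a)/2) - (1-p)^((1+a)/2)*(1-q)^((1-a)/2)).
alpha = 3.0, p = 0.6, q = 0.25.
e1 = (1+alpha)/2 = 2.0, e2 = (1-alpha)/2 = -1.0.
t1 = p^e1 * q^e2 = 0.6^2.0 * 0.25^-1.0 = 1.44.
t2 = (1-p)^e1 * (1-q)^e2 = 0.4^2.0 * 0.75^-1.0 = 0.213333.
4/(1-alpha^2) = -0.5.
D = -0.5*(1 - 1.44 - 0.213333) = 0.3267

0.3267


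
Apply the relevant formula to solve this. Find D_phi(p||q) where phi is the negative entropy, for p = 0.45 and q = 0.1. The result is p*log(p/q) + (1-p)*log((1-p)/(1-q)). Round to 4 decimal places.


Bregman divergence with negative entropy generator:
D = p*log(p/q) + (1-p)*log((1-p)/(1-q)).
p = 0.45, q = 0.1.
p*log(p/q) = 0.45*log(0.45/0.1) = 0.676835.
(1-p)*log((1-p)/(1-q)) = 0.55*log(0.55/0.9) = -0.270862.
D = 0.676835 + -0.270862 = 0.4060

0.4060


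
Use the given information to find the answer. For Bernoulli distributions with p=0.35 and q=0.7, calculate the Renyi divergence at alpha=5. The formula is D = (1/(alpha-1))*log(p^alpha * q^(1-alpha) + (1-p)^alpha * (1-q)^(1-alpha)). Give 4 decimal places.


Renyi divergence of order alpha between Bernoulli distributions:
D = (1/(alpha-1))*log(p^alpha * q^(1-alpha) + (1-p)^alpha * (1-q)^(1-alpha)).
alpha = 5, p = 0.35, q = 0.7.
p^alpha * q^(1-alpha) = 0.35^5 * 0.7^-4 = 0.021875.
(1-p)^alpha * (1-q)^(1-alpha) = 0.65^5 * 0.3^-4 = 14.324576.
sum = 0.021875 + 14.324576 = 14.346451.
D = (1/4)*log(14.346451) = 0.6659

0.6659


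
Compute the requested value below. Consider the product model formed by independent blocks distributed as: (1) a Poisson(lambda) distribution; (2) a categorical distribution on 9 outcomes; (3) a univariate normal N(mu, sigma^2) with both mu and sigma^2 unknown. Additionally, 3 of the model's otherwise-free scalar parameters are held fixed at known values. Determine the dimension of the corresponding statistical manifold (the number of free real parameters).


The dimension of a statistical manifold equals the number of free
(independent) real parameters of the model. For a product of independent
blocks the parameter counts add.
- Poisson (lambda): 1.
- categorical on 9 outcomes (probabilities sum to 1): 9-1 = 8.
- normal (mu, sigma^2): 2.
Total = 1 + 8 + 2 = 11.
3 parameter(s) fixed at known values: 11 - 3 = 8.
Dimension = 8

8


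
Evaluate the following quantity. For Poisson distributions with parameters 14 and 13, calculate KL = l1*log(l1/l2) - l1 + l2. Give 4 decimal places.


KL divergence for Poisson:
KL = l1*log(l1/l2) - l1 + l2.
l1 = 14, l2 = 13.
log(14/13) = 0.074108.
l1*log(l1/l2) = 14 * 0.074108 = 1.037512.
KL = 1.037512 - 14 + 13 = 0.0375

0.0375


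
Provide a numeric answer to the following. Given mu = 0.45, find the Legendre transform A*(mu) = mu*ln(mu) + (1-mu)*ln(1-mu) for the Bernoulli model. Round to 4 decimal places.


Legendre transform for Bernoulli:
A*(mu) = mu*log(mu) + (1-mu)*log(1-mu).
mu = 0.45, 1-mu = 0.55.
mu*log(mu) = 0.45*log(0.45) = -0.359328.
(1-mu)*log(1-mu) = 0.55*log(0.55) = -0.32881.
A* = -0.359328 + -0.32881 = -0.6881

-0.6881


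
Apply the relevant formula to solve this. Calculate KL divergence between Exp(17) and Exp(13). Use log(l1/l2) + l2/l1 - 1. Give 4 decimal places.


KL divergence for exponential family:
KL = log(l1/l2) + l2/l1 - 1.
log(17/13) = 0.268264.
13/17 = 0.764706.
KL = 0.268264 + 0.764706 - 1 = 0.0330

0.0330


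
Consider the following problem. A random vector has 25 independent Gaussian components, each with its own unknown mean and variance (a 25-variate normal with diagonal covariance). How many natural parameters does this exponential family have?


Exponential family dimension calculation:
Each univariate normal has two natural parameters (mu/sigma^2 and -1/(2 sigma^2)).
With 25 independent components, dim = 2 * 25 = 50.

50


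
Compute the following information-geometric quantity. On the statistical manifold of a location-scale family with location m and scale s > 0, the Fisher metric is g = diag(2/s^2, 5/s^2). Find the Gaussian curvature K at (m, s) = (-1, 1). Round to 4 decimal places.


The metric has the form g = (A dm^2 + B ds^2)/s^2 with A = 2, B = 5.
Substitute u = sqrt(A/B)*m: g = B*(du^2 + ds^2)/s^2, i.e. B times the
Poincare upper half-plane metric, which has constant Gaussian curvature -1.
Scaling a 2D metric by a constant c divides the Gaussian curvature by c,
so K = -1/B = -1/(5) = -0.2000 everywhere (the point (m, s) = (-1, 1) is irrelevant:
the curvature is constant).
The requested Gaussian curvature is K = -0.2000.

-0.2000


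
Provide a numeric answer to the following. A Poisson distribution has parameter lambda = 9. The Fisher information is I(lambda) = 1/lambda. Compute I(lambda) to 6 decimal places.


Fisher information for Poisson: I(lambda) = 1/lambda.
lambda = 9.
I(lambda) = 1/9 = 0.111111

0.111111


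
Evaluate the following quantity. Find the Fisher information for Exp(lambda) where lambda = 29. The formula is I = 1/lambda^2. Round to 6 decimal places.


Fisher information for exponential: I(lambda) = 1/lambda^2.
lambda = 29, lambda^2 = 841.
I = 1/841 = 0.001189

0.001189


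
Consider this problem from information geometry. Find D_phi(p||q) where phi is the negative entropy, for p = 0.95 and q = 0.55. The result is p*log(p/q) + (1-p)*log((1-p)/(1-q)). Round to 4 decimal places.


Bregman divergence with negative entropy generator:
D = p*log(p/q) + (1-p)*log((1-p)/(1-q)).
p = 0.95, q = 0.55.
p*log(p/q) = 0.95*log(0.95/0.55) = 0.519217.
(1-p)*log((1-p)/(1-q)) = 0.05*log(0.05/0.45) = -0.109861.
D = 0.519217 + -0.109861 = 0.4094

0.4094


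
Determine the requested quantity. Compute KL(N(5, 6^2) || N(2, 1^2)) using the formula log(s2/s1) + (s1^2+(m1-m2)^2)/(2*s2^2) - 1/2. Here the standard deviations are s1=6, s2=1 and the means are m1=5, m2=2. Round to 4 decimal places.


KL divergence between normal distributions:
KL = log(s2/s1) + (s1^2 + (m1-m2)^2)/(2*s2^2) - 1/2.
log(1/6) = -1.791759.
(6^2 + (5-2)^2)/(2*1^2) = (36 + 9)/2 = 22.5.
KL = -1.791759 + 22.5 - 0.5 = 20.2082

20.2082


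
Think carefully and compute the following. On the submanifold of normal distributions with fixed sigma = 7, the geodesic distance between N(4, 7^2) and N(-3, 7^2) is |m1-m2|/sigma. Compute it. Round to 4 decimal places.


On the fixed-variance normal subfamily, geodesic distance = |m1-m2|/sigma.
|4 - -3| = 7.
sigma = 7.
d = 7/7 = 1.0000

1.0000


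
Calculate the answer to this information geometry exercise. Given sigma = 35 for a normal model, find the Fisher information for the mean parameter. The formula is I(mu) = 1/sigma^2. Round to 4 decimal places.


The Fisher information for the mean of a normal distribution is I(mu) = 1/sigma^2.
sigma = 35, so sigma^2 = 1225.
I(mu) = 1/1225 = 0.0008

0.0008


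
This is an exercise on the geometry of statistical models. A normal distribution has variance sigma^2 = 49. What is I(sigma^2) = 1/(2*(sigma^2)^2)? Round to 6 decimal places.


Fisher information for variance: I(sigma^2) = 1/(2*sigma^4).
sigma^2 = 49, so sigma^4 = 2401.
I = 1/(2*2401) = 1/4802 = 0.000208

0.000208


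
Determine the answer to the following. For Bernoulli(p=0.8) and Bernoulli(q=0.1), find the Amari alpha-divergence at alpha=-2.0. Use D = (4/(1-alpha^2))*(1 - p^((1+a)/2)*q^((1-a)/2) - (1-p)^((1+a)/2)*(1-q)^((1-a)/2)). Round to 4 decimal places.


Amari alpha-divergence:
D = (4/(1-alpha^2))*(1 - p^((1+a)/2)*q^((1-a)/2) - (1-p)^((1+a)/2)*(1-q)^((1-a)/2)).
alpha = -2.0, p = 0.8, q = 0.1.
e1 = (1+alpha)/2 = -0.5, e2 = (1-alpha)/2 = 1.5.
t1 = p^e1 * q^e2 = 0.8^-0.5 * 0.1^1.5 = 0.035355.
t2 = (1-p)^e1 * (1-q)^e2 = 0.2^-0.5 * 0.9^1.5 = 1.909188.
4/(1-alpha^2) = -1.333333.
D = -1.333333*(1 - 0.035355 - 1.909188) = 1.2594

1.2594


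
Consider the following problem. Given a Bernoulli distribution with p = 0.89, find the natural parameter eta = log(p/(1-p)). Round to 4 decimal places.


Natural parameter for Bernoulli: eta = log(p/(1-p)).
p = 0.89, 1-p = 0.11.
p/(1-p) = 8.090909.
eta = log(8.090909) = 2.0907

2.0907


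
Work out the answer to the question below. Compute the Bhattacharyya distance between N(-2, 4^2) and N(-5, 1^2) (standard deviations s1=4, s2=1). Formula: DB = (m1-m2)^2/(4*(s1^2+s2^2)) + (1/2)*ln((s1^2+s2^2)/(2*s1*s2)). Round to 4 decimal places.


Bhattacharyya distance between two Gaussians:
DB = (m1-m2)^2/(4*(s1^2+s2^2)) + (1/2)*ln((s1^2+s2^2)/(2*s1*s2)).
(m1-m2)^2 = (3)^2 = 9.
s1^2+s2^2 = 16 + 1 = 17.
term1 = 9/68 = 0.132353.
term2 = 0.5*ln(17/8.0) = 0.376886.
DB = 0.132353 + 0.376886 = 0.5092

0.5092


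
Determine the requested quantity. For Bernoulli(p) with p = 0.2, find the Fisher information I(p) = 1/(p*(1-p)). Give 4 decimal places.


For Bernoulli(p), Fisher information is I(p) = 1/(p*(1-p)).
p = 0.2, 1-p = 0.8.
p*(1-p) = 0.16.
I(p) = 1/0.16 = 6.2500

6.2500


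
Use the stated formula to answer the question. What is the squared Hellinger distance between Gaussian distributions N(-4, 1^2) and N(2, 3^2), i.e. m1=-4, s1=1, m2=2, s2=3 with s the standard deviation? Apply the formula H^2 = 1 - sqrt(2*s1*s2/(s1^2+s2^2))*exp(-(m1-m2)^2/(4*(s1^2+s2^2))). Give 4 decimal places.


Squared Hellinger distance for Gaussians:
H^2 = 1 - sqrt(2*s1*s2/(s1^2+s2^2)) * exp(-(m1-m2)^2/(4*(s1^2+s2^2))).
s1^2 = 1, s2^2 = 9, s1^2+s2^2 = 10.
sqrt(2*1*3/(10)) = 0.774597.
(m1-m2)^2 = (-6)^2 = 36.
exp(-36/(4*10)) = exp(-0.9) = 0.40657.
H^2 = 1 - 0.774597*0.40657 = 0.6851

0.6851


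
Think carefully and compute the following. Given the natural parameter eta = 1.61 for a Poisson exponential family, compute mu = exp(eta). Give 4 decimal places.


Expectation parameter for Poisson exponential family:
mu = exp(eta).
eta = 1.61.
mu = exp(1.61) = 5.0028

5.0028


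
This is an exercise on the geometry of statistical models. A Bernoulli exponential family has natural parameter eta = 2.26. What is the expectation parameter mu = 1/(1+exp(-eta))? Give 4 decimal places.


Dual coordinate (expectation parameter) for Bernoulli:
mu = 1/(1+exp(-eta)).
eta = 2.26.
exp(-eta) = exp(-2.26) = 0.10435.
mu = 1/(1+0.10435) = 0.9055

0.9055


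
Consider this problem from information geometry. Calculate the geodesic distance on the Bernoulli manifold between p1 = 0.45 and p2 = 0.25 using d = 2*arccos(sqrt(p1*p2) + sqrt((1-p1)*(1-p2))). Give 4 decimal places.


Geodesic distance on Bernoulli manifold:
d(p1,p2) = 2*arccos(sqrt(p1*p2) + sqrt((1-p1)*(1-p2))).
sqrt(p1*p2) = sqrt(0.45*0.25) = 0.33541.
sqrt((1-p1)*(1-p2)) = sqrt(0.55*0.75) = 0.642262.
arg = 0.33541 + 0.642262 = 0.977672.
d = 2*arccos(0.977672) = 0.4234

0.4234


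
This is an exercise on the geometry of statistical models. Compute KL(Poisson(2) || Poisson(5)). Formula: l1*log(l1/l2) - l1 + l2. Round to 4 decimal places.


KL divergence for Poisson:
KL = l1*log(l1/l2) - l1 + l2.
l1 = 2, l2 = 5.
log(2/5) = -0.916291.
l1*log(l1/l2) = 2 * -0.916291 = -1.832581.
KL = -1.832581 - 2 + 5 = 1.1674

1.1674


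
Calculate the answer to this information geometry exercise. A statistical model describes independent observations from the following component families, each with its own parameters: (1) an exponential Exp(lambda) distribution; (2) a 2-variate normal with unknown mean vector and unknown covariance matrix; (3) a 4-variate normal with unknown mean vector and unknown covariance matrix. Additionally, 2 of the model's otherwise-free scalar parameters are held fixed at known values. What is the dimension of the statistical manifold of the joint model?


The dimension of a statistical manifold equals the number of free
(independent) real parameters of the model. For a product of independent
blocks the parameter counts add.
- exponential (lambda): 1.
- 2-variate normal: 2 (mean) + 2*3/2 = 3 (symmetric covariance) = 5.
- 4-variate normal: 4 (mean) + 4*5/2 = 10 (symmetric covariance) = 14.
Total = 1 + 5 + 14 = 20.
2 parameter(s) fixed at known values: 20 - 2 = 18.
Dimension = 18

18


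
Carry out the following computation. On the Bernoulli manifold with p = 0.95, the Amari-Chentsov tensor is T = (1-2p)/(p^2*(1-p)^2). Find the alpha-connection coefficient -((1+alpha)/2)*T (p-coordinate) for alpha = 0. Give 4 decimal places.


Skewness (Amari-Chentsov) tensor: T = (1-2p)/(p^2*(1-p)^2).
p = 0.95, 1-2p = -0.9, p^2 = 0.9025, (1-p)^2 = 0.0025.
T = -0.9/(0.9025 * 0.0025) = -398.891967.
In the p-coordinate, Gamma^(alpha) = Gamma^(0) - (alpha/2)*T with Gamma^(0) = (1/2)*g'(p) = -T/2,
so Gamma^(alpha) = -((1+alpha)/2)*T.
alpha = 0, -(1+alpha)/2 = -0.5.
Gamma = -0.5 * -398.891967 = 199.4460

199.4460


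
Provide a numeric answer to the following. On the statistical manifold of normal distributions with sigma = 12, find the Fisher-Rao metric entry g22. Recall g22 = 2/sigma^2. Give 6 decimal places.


For the 2-parameter normal family, the Fisher metric has:
  g11 = 1/sigma^2, g22 = 2/sigma^2.
sigma = 12, sigma^2 = 144.
g22 = 0.013889

0.013889


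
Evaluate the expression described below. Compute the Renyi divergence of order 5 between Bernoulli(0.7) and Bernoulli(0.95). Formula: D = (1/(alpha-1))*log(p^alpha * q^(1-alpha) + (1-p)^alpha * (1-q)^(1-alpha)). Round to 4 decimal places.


Renyi divergence of order alpha between Bernoulli distributions:
D = (1/(alpha-1))*log(p^alpha * q^(1-alpha) + (1-p)^alpha * (1-q)^(1-alpha)).
alpha = 5, p = 0.7, q = 0.95.
p^alpha * q^(1-alpha) = 0.7^5 * 0.95^-4 = 0.206346.
(1-p)^alpha * (1-q)^(1-alpha) = 0.3^5 * 0.05^-4 = 388.8.
sum = 0.206346 + 388.8 = 389.006346.
D = (1/4)*log(389.006346) = 1.4909

1.4909


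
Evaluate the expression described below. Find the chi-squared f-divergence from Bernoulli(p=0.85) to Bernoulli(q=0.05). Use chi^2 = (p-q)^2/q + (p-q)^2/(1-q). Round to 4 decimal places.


Chi-squared divergence between Bernoulli distributions:
chi^2 = (p-q)^2/q + (p-q)^2/(1-q).
p = 0.85, q = 0.05, p-q = 0.8.
(p-q)^2 = 0.64.
term1 = 0.64/0.05 = 12.8.
term2 = 0.64/0.95 = 0.673684.
chi^2 = 12.8 + 0.673684 = 13.4737

13.4737


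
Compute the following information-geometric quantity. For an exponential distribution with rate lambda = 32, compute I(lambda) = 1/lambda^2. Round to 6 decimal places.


Fisher information for exponential: I(lambda) = 1/lambda^2.
lambda = 32, lambda^2 = 1024.
I = 1/1024 = 0.000977

0.000977


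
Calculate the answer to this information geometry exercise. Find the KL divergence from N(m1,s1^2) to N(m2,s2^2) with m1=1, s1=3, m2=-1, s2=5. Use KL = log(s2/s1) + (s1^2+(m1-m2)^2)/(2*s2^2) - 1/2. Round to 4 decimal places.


KL divergence between normal distributions:
KL = log(s2/s1) + (s1^2 + (m1-m2)^2)/(2*s2^2) - 1/2.
log(5/3) = 0.510826.
(3^2 + (1--1)^2)/(2*5^2) = (9 + 4)/50 = 0.26.
KL = 0.510826 + 0.26 - 0.5 = 0.2708

0.2708


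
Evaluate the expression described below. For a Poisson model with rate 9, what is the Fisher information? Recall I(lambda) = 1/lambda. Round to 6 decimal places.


Fisher information for Poisson: I(lambda) = 1/lambda.
lambda = 9.
I(lambda) = 1/9 = 0.111111

0.111111


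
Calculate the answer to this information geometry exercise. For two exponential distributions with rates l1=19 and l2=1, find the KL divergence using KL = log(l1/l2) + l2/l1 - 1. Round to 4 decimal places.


KL divergence for exponential family:
KL = log(l1/l2) + l2/l1 - 1.
log(19/1) = 2.944439.
1/19 = 0.052632.
KL = 2.944439 + 0.052632 - 1 = 1.9971

1.9971


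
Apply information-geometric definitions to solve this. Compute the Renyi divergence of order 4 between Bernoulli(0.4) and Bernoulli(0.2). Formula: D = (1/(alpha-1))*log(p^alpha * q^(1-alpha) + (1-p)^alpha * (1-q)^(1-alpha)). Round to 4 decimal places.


Renyi divergence of order alpha between Bernoulli distributions:
D = (1/(alpha-1))*log(p^alpha * q^(1-alpha) + (1-p)^alpha * (1-q)^(1-alpha)).
alpha = 4, p = 0.4, q = 0.2.
p^alpha * q^(1-alpha) = 0.4^4 * 0.2^-3 = 3.2.
(1-p)^alpha * (1-q)^(1-alpha) = 0.6^4 * 0.8^-3 = 0.253125.
sum = 3.2 + 0.253125 = 3.453125.
D = (1/3)*log(3.453125) = 0.4131

0.4131


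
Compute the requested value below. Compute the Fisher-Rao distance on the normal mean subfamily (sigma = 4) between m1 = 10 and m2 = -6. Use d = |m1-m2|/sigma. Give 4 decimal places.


On the fixed-variance normal subfamily, geodesic distance = |m1-m2|/sigma.
|10 - -6| = 16.
sigma = 4.
d = 16/4 = 4.0000

4.0000


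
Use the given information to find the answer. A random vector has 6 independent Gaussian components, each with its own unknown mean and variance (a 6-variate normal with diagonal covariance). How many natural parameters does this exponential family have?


Exponential family dimension calculation:
Each univariate normal has two natural parameters (mu/sigma^2 and -1/(2 sigma^2)).
With 6 independent components, dim = 2 * 6 = 12.

12


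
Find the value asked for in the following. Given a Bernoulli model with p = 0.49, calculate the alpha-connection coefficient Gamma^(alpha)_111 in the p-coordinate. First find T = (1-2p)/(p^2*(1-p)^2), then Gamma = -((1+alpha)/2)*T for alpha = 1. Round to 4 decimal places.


Skewness (Amari-Chentsov) tensor: T = (1-2p)/(p^2*(1-p)^2).
p = 0.49, 1-2p = 0.02, p^2 = 0.2401, (1-p)^2 = 0.2601.
T = 0.02/(0.2401 * 0.2601) = 0.320256.
In the p-coordinate, Gamma^(alpha) = Gamma^(0) - (alpha/2)*T with Gamma^(0) = (1/2)*g'(p) = -T/2,
so Gamma^(alpha) = -((1+alpha)/2)*T.
alpha = 1, -(1+alpha)/2 = -1.0.
Gamma = -1.0 * 0.320256 = -0.3203

-0.3203


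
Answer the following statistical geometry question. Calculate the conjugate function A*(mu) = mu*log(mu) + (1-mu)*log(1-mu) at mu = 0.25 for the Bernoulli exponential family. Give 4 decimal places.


Legendre transform for Bernoulli:
A*(mu) = mu*log(mu) + (1-mu)*log(1-mu).
mu = 0.25, 1-mu = 0.75.
mu*log(mu) = 0.25*log(0.25) = -0.346574.
(1-mu)*log(1-mu) = 0.75*log(0.75) = -0.215762.
A* = -0.346574 + -0.215762 = -0.5623

-0.5623


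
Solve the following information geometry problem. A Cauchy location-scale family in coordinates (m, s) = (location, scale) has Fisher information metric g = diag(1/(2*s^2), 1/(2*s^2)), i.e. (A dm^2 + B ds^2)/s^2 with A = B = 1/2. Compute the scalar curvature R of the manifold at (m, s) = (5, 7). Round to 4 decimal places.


The metric has the form g = (A dm^2 + B ds^2)/s^2 with A = 1/2, B = 1/2.
Substitute u = sqrt(A/B)*m: g = B*(du^2 + ds^2)/s^2, i.e. B times the
Poincare upper half-plane metric, which has constant Gaussian curvature -1.
Scaling a 2D metric by a constant c divides the Gaussian curvature by c,
so K = -1/B = -1/(1/2) = -2.0000 everywhere (the point (m, s) = (5, 7) is irrelevant:
the curvature is constant).
Scalar curvature in dimension 2: R = 2K = -2/(1/2) = -4.0000.

-4.0000


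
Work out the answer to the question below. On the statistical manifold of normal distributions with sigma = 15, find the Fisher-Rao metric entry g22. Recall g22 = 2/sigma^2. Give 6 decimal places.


For the 2-parameter normal family, the Fisher metric has:
  g11 = 1/sigma^2, g22 = 2/sigma^2.
sigma = 15, sigma^2 = 225.
g22 = 0.008889

0.008889


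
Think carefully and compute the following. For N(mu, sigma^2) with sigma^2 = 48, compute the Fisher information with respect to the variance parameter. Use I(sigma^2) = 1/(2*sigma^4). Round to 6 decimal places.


Fisher information for variance: I(sigma^2) = 1/(2*sigma^4).
sigma^2 = 48, so sigma^4 = 2304.
I = 1/(2*2304) = 1/4608 = 0.000217

0.000217


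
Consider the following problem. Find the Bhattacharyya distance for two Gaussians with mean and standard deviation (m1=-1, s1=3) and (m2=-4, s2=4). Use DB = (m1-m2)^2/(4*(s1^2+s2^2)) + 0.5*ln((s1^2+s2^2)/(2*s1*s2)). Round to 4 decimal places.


Bhattacharyya distance between two Gaussians:
DB = (m1-m2)^2/(4*(s1^2+s2^2)) + (1/2)*ln((s1^2+s2^2)/(2*s1*s2)).
(m1-m2)^2 = (3)^2 = 9.
s1^2+s2^2 = 9 + 16 = 25.
term1 = 9/100 = 0.09.
term2 = 0.5*ln(25/24.0) = 0.020411.
DB = 0.09 + 0.020411 = 0.1104

0.1104


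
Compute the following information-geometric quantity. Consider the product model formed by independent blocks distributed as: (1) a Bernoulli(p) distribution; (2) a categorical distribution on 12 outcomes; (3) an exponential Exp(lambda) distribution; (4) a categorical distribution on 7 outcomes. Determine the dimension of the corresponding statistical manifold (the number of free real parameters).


The dimension of a statistical manifold equals the number of free
(independent) real parameters of the model. For a product of independent
blocks the parameter counts add.
- Bernoulli (p): 1.
- categorical on 12 outcomes (probabilities sum to 1): 12-1 = 11.
- exponential (lambda): 1.
- categorical on 7 outcomes (probabilities sum to 1): 7-1 = 6.
Total = 1 + 11 + 1 + 6 = 19.
Dimension = 19

19


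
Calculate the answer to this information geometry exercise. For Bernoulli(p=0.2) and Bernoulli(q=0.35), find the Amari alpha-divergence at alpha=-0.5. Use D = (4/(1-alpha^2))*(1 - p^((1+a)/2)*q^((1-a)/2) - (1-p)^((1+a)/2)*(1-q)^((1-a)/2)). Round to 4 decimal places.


Amari alpha-divergence:
D = (4/(1-alpha^2))*(1 - p^((1+a)/2)*q^((1-a)/2) - (1-p)^((1+a)/2)*(1-q)^((1-a)/2)).
alpha = -0.5, p = 0.2, q = 0.35.
e1 = (1+alpha)/2 = 0.25, e2 = (1-alpha)/2 = 0.75.
t1 = p^e1 * q^e2 = 0.2^0.25 * 0.35^0.75 = 0.304305.
t2 = (1-p)^e1 * (1-q)^e2 = 0.8^0.25 * 0.65^0.75 = 0.684633.
4/(1-alpha^2) = 5.333333.
D = 5.333333*(1 - 0.304305 - 0.684633) = 0.0590

0.0590
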